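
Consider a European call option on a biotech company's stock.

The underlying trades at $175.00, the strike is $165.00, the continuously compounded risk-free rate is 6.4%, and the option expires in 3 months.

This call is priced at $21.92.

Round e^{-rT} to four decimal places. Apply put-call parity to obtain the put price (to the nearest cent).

$9.30

e^(−rT) = e^(−0.064·0.25) = 0.9841
Put-call parity: C − P = S − K·e^(−rT) = 175 − 165·0.9841 = 175 − 162.3765 = 12.6235
P = C − (C − P) = 21.92 − (12.6235) = 9.2965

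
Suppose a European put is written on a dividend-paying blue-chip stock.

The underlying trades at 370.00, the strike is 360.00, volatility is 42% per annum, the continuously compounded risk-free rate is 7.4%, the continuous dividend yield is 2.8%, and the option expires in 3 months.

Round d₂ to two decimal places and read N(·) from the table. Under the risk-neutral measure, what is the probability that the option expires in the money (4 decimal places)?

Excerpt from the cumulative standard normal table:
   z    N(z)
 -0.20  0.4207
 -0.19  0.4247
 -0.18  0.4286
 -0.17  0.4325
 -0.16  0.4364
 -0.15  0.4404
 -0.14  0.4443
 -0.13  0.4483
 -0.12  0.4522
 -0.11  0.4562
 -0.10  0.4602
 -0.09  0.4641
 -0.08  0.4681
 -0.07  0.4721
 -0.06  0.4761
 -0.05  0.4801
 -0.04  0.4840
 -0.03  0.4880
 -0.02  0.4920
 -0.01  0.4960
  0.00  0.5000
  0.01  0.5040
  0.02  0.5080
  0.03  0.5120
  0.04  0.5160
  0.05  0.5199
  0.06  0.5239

σ√T = 0.42 × 0.5000 = 0.2100
d₁ = [ln(370/360) + (0.074 − 0.028 + 0.42²/2)·0.25] / 0.2100 = [0.0274 + 0.0335] / 0.2100 = 0.2902 ≈ 0.29
d₂ = d₁ − σ√T = 0.2902 − 0.2100 = 0.0802 ≈ 0.08
Pr(exercise) under Q = N(−d₂) = N(-0.08) = 0.4681

0.4681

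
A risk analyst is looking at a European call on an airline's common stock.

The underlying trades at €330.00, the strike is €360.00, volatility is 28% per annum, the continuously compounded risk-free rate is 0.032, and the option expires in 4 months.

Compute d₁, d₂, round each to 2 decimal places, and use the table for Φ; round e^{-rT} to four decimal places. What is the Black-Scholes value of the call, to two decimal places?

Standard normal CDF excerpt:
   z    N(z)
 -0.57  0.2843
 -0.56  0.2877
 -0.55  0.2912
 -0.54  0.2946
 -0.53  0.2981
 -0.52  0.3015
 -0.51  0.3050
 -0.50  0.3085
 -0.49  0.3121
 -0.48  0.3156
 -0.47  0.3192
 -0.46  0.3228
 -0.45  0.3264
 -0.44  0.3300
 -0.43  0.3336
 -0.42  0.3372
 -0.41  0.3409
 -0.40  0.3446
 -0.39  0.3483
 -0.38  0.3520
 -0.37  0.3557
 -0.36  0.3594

€11.22

σ√T = 0.28 × 0.5774 = 0.1617
d₁ = [ln(330/360) + (0.032 + 0.28²/2)·0.3333] / 0.1617 = [-0.0870 + 0.0237] / 0.1617 = -0.3914 → -0.39
d₂ = d₁ − σ√T = -0.3914 − 0.1617 = -0.5531 → -0.55
exp(−rT) = exp(−0.032·0.3333) = 0.9894
C = 330·N(-0.39) − 360·0.9894·N(-0.55) = 330·0.3483 − 360·0.9894·0.2912 = 114.9390 − 103.7208 = 11.2182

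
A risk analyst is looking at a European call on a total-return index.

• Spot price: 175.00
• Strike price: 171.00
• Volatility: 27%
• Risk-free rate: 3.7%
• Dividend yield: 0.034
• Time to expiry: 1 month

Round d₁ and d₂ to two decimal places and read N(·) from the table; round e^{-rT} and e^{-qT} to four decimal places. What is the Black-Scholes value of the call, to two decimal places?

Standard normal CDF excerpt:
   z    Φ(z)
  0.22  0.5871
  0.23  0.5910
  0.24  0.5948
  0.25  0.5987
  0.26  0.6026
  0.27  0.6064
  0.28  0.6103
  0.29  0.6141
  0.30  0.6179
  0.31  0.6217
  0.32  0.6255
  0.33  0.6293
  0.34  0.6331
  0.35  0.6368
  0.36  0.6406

7.76

σ√T = 0.27 × 0.2887 = 0.0779
ln(S/K) + (r − q + σ²/2)T = ln(175/171) + (0.037 − 0.034 + 0.27²/2)·0.08333 = 0.0231 + 0.0033 = 0.0264
d₁ = 0.0264 / 0.0779 = 0.3388 which rounds to 0.34
d₂ = d₁ − σ√T = 0.3388 − 0.0779 = 0.2609 which rounds to 0.26
e^(−qT) = e^(−0.034·0.08333) = 0.9972;  e^(−rT) = e^(−0.037·0.08333) = 0.9969
N(d₁) = N(0.34) = 0.6331;  N(d₂) = N(0.26) = 0.6026
C = 175·0.9972·0.6331 − 171·0.9969·0.6026 = 110.4823 − 102.7252 = 7.7571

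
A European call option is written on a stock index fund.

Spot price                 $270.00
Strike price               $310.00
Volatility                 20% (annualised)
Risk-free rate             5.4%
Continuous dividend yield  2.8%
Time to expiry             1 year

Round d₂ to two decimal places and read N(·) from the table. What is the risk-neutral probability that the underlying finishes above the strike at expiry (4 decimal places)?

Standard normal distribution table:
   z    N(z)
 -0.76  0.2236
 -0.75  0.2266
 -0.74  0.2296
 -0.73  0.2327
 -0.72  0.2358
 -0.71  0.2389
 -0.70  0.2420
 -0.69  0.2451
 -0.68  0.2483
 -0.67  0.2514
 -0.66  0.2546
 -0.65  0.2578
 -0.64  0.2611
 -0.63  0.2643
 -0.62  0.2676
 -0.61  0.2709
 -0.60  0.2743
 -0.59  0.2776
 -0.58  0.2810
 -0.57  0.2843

T = 1;  σ√T = 0.2000
d₁ = [ln(270/310) + (0.054 − 0.028 + 0.2²/2)·1] / 0.2000 = [-0.1382 + 0.0460] / 0.2000 = -0.4608 which rounds to -0.46
d₂ = d₁ − σ√T = -0.4608 − 0.2000 = -0.6608 which rounds to -0.66
Risk-neutral Pr[S_T > K] = N(d₂) = N(-0.66) = 0.2546

0.2546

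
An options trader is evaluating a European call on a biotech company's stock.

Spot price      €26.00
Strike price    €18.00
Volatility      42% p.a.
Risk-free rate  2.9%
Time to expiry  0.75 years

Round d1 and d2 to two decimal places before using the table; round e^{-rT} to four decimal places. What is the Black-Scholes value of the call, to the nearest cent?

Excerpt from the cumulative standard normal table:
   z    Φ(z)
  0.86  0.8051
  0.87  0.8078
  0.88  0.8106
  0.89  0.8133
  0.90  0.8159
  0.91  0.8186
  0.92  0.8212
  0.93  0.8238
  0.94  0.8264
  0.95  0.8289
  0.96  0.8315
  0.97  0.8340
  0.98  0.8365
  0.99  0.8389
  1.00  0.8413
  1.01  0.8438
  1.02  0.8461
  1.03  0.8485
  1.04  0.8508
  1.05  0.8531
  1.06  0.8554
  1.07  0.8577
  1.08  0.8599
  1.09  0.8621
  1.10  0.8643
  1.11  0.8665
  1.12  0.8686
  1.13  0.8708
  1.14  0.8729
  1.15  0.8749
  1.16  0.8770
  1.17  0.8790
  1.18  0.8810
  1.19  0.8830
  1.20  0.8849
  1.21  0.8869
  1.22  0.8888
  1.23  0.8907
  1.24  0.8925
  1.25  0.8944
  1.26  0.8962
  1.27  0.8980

€8.93

σ√T = 0.42·√0.75 = 0.3637
d₁ = [ln(26/18) + (0.029 + ½·0.42²)·0.75] / (σ√T) = (0.3677 + 0.0879) / 0.3637 = 1.2526 ≈ 1.25
d₂ = 1.2526 − 0.3637 = 0.8889 ≈ 0.89
e^(−rT) = e^(−0.029·0.75) = 0.9785
N(d₁) = N(1.25) = 0.8944;  N(d₂) = N(0.89) = 0.8133
C = 26·0.8944 − 18·0.9785·0.8133 = 23.2544 − 14.3247 = 8.9297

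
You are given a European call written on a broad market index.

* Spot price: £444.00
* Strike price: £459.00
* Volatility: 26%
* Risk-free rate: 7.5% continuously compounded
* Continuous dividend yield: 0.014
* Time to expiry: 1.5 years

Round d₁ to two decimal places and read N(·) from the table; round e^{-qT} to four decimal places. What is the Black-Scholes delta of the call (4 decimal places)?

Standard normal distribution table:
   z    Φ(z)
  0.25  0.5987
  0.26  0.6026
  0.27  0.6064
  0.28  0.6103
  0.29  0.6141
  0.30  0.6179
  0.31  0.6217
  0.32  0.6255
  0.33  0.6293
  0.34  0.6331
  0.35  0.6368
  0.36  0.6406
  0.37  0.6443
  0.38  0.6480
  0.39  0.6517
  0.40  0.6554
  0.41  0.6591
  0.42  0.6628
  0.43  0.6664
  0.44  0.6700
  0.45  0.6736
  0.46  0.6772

0.6199

T = 1.5;  σ√T = 0.3184
d₁ = [ln(444/459) + (0.075 − 0.014 + 0.26²/2)·1.5] / 0.3184 = [-0.0332 + 0.1422] / 0.3184 = 0.3422 ⇒ 0.34
N(d₁) = N(0.34) = 0.6331
Δ_call = e^(−qT)·N(d₁) = 0.9792·0.6331 = 0.6199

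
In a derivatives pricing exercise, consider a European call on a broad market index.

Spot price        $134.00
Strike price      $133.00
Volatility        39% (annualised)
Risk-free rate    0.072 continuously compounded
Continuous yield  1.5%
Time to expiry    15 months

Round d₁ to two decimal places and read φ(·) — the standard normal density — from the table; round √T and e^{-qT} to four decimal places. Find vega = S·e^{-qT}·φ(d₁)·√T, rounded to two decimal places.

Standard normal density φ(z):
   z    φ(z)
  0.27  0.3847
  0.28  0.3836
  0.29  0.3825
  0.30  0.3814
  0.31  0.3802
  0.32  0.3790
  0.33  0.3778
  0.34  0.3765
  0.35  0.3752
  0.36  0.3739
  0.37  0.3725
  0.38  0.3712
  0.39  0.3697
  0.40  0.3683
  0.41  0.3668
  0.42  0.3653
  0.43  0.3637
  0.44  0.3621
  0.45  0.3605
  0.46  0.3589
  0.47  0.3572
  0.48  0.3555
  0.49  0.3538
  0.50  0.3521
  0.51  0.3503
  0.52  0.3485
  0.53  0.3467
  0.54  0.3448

σ√T = 0.39 × 1.1180 = 0.4360
d₁ = [ln(134/133) + (0.072 − 0.015 + 0.39²/2)·1.25] / 0.4360 = [0.0075 + 0.1663] / 0.4360 = 0.3986 → 0.40
√T = √1.25 = 1.1180
φ(d₁) = φ(0.40) = 0.3683
e^(−qT) = e^(−0.015·1.25) = 0.9814
vega = S·e^(−qT)·φ(d₁)·√T = 134·0.9814·0.3683·1.1180 = 54.1495
(The put has the same vega.)

54.15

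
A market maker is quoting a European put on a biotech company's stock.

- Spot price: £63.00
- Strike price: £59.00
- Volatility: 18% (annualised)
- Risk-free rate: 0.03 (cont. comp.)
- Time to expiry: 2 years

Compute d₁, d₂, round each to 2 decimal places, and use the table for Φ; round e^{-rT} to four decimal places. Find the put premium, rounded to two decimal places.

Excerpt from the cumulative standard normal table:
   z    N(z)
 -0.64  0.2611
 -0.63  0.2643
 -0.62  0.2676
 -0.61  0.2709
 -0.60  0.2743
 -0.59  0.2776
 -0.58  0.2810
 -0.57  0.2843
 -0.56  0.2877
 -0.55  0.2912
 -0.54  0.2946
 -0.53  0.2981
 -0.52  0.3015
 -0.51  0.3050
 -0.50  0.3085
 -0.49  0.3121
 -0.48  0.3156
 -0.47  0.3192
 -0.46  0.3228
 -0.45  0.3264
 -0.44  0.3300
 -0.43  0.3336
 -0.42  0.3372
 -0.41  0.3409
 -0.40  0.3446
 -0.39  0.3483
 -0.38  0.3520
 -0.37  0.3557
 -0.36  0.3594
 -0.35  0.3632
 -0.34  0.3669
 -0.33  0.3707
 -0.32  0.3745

£2.91

σ√T = 0.18·√2 = 0.2546
ln(S/K) + (r + σ²/2)T = ln(63/59) + (0.03 + 0.18²/2)·2 = 0.0656 + 0.0924 = 0.1580
d₁ = 0.1580 / 0.2546 = 0.6207 → 0.62
d₂ = d₁ − σ√T = 0.6207 − 0.2546 = 0.3661 → 0.37
e^(−rT) = e^(−0.03·2) = 0.9418
N(−d₂) = N(-0.37) = 0.3557;  N(−d₁) = N(-0.62) = 0.2676
P = 59·0.9418·0.3557 − 63·0.2676 = 19.7649 − 16.8588 = 2.9061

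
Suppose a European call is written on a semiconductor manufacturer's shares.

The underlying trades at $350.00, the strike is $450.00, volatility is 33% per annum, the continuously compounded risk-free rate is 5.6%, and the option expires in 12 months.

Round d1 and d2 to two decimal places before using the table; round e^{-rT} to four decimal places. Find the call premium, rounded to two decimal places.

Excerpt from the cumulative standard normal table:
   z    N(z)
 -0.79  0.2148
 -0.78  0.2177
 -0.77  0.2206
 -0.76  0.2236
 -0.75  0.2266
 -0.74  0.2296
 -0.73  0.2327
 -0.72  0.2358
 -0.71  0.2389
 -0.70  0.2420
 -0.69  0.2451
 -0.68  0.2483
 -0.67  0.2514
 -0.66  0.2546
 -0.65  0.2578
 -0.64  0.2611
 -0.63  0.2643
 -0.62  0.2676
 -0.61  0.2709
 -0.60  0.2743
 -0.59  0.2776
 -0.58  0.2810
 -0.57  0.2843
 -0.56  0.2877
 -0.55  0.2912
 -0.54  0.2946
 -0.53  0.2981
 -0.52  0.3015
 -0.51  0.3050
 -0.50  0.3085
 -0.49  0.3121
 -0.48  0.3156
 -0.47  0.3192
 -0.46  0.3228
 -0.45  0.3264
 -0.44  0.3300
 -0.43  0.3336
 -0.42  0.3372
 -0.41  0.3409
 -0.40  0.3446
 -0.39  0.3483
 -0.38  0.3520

σ√T = 0.33 × 1.0000 = 0.3300
d₁ = [ln(350/450) + (0.056 + 0.33²/2)·1] / 0.3300 = [-0.2513 + 0.1105] / 0.3300 = -0.4269 which rounds to -0.43
d₂ = d₁ − σ√T = -0.4269 − 0.3300 = -0.7569 which rounds to -0.76
e^(−rT) = e^(−0.056·1) = 0.9455
N(d₁) = N(-0.43) = 0.3336;  N(d₂) = N(-0.76) = 0.2236
C = 350·0.3336 − 450·0.9455·0.2236 = 116.7600 − 95.1362 = 21.6238

$21.62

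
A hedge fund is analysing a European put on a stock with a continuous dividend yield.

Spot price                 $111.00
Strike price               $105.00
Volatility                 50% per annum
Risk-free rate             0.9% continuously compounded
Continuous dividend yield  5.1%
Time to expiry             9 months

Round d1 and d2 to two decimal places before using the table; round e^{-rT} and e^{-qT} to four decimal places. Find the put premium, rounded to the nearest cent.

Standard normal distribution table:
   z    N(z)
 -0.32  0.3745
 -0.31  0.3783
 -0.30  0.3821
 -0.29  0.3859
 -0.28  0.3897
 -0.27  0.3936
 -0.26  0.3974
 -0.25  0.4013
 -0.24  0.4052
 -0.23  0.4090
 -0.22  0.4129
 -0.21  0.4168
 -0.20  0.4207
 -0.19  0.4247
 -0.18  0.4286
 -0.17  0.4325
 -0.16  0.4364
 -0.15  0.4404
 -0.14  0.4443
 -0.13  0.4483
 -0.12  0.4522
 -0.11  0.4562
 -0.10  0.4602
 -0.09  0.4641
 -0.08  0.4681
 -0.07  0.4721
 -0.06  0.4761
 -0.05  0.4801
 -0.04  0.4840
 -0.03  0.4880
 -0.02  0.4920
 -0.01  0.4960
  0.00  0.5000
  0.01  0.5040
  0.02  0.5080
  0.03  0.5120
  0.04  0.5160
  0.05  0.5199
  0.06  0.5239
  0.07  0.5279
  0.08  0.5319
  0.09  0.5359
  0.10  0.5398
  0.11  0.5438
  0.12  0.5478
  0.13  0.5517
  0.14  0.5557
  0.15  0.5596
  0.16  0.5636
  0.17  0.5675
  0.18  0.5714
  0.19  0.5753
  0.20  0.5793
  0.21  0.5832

$16.73

σ√T = 0.5·√0.75 = 0.4330
d₁ = [ln(111/105) + (0.009 − 0.051 + 0.5²/2)·0.75] / 0.4330 = [0.0556 + 0.0622] / 0.4330 = 0.2721 which rounds to 0.27
d₂ = d₁ − σ√T = 0.2721 − 0.4330 = -0.1609 which rounds to -0.16
e^(−qT) = e^(−0.051·0.75) = 0.9625;  e^(−rT) = e^(−0.009·0.75) = 0.9933
P = 105·0.9933·N(0.16) − 111·0.9625·N(-0.27) = 105·0.9933·0.5636 − 111·0.9625·0.3936 = 58.7815 − 42.0512 = 16.7303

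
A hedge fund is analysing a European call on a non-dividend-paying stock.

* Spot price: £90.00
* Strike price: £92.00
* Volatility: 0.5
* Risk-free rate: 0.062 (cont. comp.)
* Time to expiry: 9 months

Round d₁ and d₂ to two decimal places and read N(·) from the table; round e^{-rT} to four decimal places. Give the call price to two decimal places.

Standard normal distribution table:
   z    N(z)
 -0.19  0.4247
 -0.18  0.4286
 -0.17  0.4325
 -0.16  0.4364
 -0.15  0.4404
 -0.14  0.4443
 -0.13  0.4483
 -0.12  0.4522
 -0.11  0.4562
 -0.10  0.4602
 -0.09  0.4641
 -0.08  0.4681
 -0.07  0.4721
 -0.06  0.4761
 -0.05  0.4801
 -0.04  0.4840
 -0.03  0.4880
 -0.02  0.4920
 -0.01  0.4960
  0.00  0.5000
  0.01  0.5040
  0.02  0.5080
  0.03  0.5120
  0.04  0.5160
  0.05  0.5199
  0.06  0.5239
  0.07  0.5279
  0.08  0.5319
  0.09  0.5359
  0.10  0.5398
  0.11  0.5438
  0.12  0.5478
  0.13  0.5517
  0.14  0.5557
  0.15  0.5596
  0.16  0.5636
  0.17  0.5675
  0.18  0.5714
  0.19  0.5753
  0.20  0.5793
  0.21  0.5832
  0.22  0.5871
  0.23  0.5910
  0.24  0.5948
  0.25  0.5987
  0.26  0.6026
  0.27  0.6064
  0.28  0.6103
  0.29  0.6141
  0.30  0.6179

σ√T = 0.5 × 0.8660 = 0.4330
d₁ = [ln(90/92) + (0.062 + ½·0.5²)·0.75] / (σ√T) = (-0.0220 + 0.1402) / 0.4330 = 0.2731 which rounds to 0.27
d₂ = 0.2731 − 0.4330 = -0.1599 which rounds to -0.16
e^(−rT) = e^(−0.062·0.75) = 0.9546
N(d₁) = N(0.27) = 0.6064;  N(d₂) = N(-0.16) = 0.4364
C = 90·0.6064 − 92·0.9546·0.4364 = 54.5760 − 38.3260 = 16.2500

£16.25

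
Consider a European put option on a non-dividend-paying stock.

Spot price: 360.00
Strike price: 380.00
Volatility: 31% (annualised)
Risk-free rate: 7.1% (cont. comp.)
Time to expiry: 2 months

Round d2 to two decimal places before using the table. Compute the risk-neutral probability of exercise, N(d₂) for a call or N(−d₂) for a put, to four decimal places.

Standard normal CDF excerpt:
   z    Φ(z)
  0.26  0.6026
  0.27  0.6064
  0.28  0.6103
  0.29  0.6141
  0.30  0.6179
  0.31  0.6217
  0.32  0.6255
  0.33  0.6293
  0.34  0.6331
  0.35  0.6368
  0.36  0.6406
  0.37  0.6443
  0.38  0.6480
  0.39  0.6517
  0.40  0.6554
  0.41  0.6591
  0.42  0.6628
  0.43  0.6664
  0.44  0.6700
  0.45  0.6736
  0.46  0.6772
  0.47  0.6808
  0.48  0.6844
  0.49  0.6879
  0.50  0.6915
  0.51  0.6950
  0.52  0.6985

T = 0.1667;  σ√T = 0.1266
ln(S/K) + (r + σ²/2)T = ln(360/380) + (0.071 + 0.31²/2)·0.1667 = -0.0541 + 0.0198 = -0.0342
d₁ = -0.0342 / 0.1266 = -0.2704 → -0.27
d₂ = d₁ − σ√T = -0.2704 − 0.1266 = -0.3970 → -0.40
Pr(exercise) under Q = N(−d₂) = N(0.40) = 0.6554

0.6554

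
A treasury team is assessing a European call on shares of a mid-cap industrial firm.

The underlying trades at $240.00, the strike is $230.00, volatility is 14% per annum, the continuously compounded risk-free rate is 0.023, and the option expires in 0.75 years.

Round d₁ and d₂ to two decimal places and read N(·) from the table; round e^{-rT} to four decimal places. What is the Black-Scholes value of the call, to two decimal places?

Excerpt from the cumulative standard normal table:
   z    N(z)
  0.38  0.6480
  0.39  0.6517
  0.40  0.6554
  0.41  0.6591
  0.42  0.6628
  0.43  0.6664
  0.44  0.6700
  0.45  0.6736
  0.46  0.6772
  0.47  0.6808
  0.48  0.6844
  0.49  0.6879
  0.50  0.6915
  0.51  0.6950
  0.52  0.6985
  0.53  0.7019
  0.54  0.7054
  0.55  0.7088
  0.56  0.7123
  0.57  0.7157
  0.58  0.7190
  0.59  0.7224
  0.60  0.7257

T = 0.75;  σ√T = 0.1212
ln(S/K) + (r + σ²/2)T = ln(240/230) + (0.023 + 0.14²/2)·0.75 = 0.0426 + 0.0246 = 0.0672
d₁ = 0.0672 / 0.1212 = 0.5539 which rounds to 0.55
d₂ = d₁ − σ√T = 0.5539 − 0.1212 = 0.4327 which rounds to 0.43
e^(−rT) = e^(−0.023·0.75) = 0.9829
C = 240·N(0.55) − 230·0.9829·N(0.43) = 240·0.7088 − 230·0.9829·0.6664 = 170.1120 − 150.6510 = 19.4610

$19.46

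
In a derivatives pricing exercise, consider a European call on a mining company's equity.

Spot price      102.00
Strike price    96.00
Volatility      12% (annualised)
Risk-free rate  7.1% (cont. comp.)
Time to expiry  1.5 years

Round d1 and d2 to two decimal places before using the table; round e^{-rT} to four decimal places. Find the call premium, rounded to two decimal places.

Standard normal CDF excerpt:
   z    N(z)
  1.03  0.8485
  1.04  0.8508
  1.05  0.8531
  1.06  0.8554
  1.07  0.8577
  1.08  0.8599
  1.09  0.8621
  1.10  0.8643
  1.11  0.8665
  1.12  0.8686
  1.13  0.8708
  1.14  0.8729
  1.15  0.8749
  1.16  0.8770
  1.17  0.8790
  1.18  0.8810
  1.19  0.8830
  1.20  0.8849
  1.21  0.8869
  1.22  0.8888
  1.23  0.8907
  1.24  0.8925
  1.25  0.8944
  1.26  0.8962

σ√T = 0.12 × 1.2247 = 0.1470
d₁ = [ln(102/96) + (0.071 + ½·0.12²)·1.5] / (σ√T) = (0.0606 + 0.1173) / 0.1470 = 1.2106 which rounds to 1.21
d₂ = 1.2106 − 0.1470 = 1.0637 which rounds to 1.06
e^(−rT) = e^(−0.071·1.5) = 0.8990
C = 102·N(1.21) − 96·0.8990·N(1.06) = 102·0.8869 − 96·0.8990·0.8554 = 90.4638 − 73.8244 = 16.6394

16.64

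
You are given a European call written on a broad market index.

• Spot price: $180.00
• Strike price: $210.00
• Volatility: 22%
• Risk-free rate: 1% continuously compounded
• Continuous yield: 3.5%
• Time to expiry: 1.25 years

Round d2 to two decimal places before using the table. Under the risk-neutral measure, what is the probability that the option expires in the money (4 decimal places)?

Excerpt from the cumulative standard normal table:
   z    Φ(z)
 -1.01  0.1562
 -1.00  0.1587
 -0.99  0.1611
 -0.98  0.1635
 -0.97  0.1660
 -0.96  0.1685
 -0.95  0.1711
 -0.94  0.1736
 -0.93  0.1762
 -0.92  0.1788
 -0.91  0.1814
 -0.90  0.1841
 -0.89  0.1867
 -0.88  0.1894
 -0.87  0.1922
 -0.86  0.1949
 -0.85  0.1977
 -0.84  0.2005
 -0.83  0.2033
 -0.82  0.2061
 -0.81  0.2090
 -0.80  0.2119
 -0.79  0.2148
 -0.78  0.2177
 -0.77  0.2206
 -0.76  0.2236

0.1894

σ√T = 0.22·√1.25 = 0.2460
d₁ = [ln(180/210) + (0.01 − 0.035 + 0.22²/2)·1.25] / 0.2460 = [-0.1542 − 0.0010] / 0.2460 = -0.6308 → -0.63
d₂ = d₁ − σ√T = -0.6308 − 0.2460 = -0.8767 → -0.88
Risk-neutral Pr[S_T > K] = N(d₂) = N(-0.88) = 0.1894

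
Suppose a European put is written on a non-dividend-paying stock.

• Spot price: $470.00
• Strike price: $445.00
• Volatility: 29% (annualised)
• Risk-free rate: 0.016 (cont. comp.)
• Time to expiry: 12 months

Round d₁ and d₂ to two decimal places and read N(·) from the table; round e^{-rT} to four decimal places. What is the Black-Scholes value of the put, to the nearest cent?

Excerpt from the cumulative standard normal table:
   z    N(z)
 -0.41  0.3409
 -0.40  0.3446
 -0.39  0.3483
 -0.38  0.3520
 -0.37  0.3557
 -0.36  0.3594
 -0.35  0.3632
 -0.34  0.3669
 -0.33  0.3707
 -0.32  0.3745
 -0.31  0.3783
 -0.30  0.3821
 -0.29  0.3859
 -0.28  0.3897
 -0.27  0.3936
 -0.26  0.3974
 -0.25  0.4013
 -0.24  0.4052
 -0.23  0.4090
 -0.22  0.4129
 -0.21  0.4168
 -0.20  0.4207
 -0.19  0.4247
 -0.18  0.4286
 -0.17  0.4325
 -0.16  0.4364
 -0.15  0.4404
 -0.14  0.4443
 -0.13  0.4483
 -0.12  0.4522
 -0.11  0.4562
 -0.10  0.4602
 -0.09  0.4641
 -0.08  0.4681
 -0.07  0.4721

σ√T = 0.29·√1 = 0.2900
d₁ = [ln(470/445) + (0.016 + 0.29²/2)·1] / 0.2900 = [0.0547 + 0.0580] / 0.2900 = 0.3886 which rounds to 0.39
d₂ = d₁ − σ√T = 0.3886 − 0.2900 = 0.0986 which rounds to 0.10
exp(−rT) = exp(−0.016·1) = 0.9841
N(−d₂) = N(-0.10) = 0.4602;  N(−d₁) = N(-0.39) = 0.3483
P = 445·0.9841·0.4602 − 470·0.3483 = 201.5329 − 163.7010 = 37.8319

$37.83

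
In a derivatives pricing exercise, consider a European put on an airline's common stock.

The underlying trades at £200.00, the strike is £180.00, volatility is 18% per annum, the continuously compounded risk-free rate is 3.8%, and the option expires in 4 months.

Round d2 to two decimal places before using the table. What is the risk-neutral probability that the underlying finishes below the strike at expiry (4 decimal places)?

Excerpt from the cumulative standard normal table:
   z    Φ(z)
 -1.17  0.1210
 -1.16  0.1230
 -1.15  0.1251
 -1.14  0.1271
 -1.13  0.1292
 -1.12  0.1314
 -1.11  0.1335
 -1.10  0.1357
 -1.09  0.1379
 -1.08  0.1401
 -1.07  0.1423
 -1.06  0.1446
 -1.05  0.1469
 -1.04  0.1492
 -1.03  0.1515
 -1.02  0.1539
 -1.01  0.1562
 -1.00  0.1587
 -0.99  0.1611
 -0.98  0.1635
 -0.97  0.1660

T = 0.3333;  σ√T = 0.1039
d₁ = [ln(200/180) + (0.038 + ½·0.18²)·0.3333] / (σ√T) = (0.1054 + 0.0181) / 0.1039 = 1.1877 which rounds to 1.19
d₂ = 1.1877 − 0.1039 = 1.0838 which rounds to 1.08
Risk-neutral Pr[S_T < K] = N(−d₂) = N(-1.08) = 0.1401

0.1401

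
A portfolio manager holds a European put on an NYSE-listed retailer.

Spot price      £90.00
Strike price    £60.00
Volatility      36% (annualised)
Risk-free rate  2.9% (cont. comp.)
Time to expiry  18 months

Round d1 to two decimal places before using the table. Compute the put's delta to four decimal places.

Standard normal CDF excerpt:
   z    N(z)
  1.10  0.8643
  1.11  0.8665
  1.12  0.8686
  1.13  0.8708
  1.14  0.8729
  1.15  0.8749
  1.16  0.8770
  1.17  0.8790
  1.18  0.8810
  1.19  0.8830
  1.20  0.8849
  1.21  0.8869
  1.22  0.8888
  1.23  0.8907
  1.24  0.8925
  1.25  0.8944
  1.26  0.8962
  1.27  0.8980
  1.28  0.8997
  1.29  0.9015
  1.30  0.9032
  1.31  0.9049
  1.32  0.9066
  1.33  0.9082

T = 1.5;  σ√T = 0.4409
d₁ = [ln(90/60) + (0.029 + ½·0.36²)·1.5] / (σ√T) = (0.4055 + 0.1407) / 0.4409 = 1.2387 → 1.24
N(d₁) = N(1.24) = 0.8925
Δ_put = N(d₁) − 1 = 0.8925 − 1 = -0.1075

-0.1075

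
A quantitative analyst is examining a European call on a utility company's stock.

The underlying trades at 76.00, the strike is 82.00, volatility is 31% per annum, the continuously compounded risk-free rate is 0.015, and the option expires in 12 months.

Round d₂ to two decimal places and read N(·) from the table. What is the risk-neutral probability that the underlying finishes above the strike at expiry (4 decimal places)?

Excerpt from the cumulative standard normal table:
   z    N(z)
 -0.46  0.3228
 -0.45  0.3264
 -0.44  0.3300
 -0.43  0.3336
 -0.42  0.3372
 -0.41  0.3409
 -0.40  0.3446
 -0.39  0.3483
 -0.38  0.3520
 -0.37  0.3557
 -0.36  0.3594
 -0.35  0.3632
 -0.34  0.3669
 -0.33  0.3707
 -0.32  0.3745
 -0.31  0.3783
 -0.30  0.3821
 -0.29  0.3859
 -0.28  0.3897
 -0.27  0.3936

σ√T = 0.31 × 1.0000 = 0.3100
d₁ = [ln(76/82) + (0.015 + ½·0.31²)·1] / (σ√T) = (-0.0760 + 0.0630) / 0.3100 = -0.0417 → -0.04
d₂ = -0.0417 − 0.3100 = -0.3517 → -0.35
Risk-neutral Pr[S_T > K] = N(d₂) = N(-0.35) = 0.3632

0.3632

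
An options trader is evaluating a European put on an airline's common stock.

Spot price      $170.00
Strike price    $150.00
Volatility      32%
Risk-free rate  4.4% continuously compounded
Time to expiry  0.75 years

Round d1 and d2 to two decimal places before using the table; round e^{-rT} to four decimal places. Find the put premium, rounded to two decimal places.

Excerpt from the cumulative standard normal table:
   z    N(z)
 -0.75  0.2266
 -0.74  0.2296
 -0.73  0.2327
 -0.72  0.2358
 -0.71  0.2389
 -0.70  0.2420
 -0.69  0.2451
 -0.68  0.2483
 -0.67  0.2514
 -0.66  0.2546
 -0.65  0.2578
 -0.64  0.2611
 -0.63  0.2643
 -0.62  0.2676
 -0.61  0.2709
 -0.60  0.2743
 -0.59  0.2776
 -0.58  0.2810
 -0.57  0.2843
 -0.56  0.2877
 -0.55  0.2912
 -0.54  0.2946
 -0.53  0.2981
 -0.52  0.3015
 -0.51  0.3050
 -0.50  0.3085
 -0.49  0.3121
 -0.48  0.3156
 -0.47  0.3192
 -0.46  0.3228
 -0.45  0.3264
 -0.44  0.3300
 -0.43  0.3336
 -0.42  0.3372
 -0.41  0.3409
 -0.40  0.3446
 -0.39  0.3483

$7.80

σ√T = 0.32 × 0.8660 = 0.2771
d₁ = [ln(170/150) + (0.044 + ½·0.32²)·0.75] / (σ√T) = (0.1252 + 0.0714) / 0.2771 = 0.7093 ⇒ 0.71
d₂ = 0.7093 − 0.2771 = 0.4322 ⇒ 0.43
exp(−rT) = exp(−0.044·0.75) = 0.9675
N(−d₂) = N(-0.43) = 0.3336;  N(−d₁) = N(-0.71) = 0.2389
P = 150·0.9675·0.3336 − 170·0.2389 = 48.4137 − 40.6130 = 7.8007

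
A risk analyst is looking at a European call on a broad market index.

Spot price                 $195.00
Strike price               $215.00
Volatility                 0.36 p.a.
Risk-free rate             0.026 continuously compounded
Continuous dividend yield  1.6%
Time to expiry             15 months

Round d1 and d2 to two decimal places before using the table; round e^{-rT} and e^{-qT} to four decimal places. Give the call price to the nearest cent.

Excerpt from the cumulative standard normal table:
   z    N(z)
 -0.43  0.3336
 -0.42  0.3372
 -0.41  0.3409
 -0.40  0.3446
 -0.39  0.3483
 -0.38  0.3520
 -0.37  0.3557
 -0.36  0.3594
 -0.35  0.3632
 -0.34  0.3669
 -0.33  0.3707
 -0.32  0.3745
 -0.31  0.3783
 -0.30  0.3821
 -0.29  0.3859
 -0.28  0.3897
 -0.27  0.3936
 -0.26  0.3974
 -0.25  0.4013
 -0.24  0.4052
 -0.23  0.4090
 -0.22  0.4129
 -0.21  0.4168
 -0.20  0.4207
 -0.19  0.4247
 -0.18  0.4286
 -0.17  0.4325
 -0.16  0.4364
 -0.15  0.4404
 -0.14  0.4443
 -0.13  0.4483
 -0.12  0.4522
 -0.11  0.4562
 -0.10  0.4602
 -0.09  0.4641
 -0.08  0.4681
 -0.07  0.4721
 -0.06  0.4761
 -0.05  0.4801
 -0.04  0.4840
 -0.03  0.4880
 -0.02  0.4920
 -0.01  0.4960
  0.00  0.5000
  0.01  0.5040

σ√T = 0.36·√1.25 = 0.4025
d₁ = [ln(195/215) + (0.026 − 0.016 + ½·0.36²)·1.25] / (σ√T) = (-0.0976 + 0.0935) / 0.4025 = -0.0103 → -0.01
d₂ = -0.0103 − 0.4025 = -0.4128 → -0.41
e^(−qT) = e^(−0.016·1.25) = 0.9802;  e^(−rT) = e^(−0.026·1.25) = 0.9680
C = 195·0.9802·N(-0.01) − 215·0.9680·N(-0.41) = 195·0.9802·0.4960 − 215·0.9680·0.3409 = 94.8049 − 70.9481 = 23.8568

$23.86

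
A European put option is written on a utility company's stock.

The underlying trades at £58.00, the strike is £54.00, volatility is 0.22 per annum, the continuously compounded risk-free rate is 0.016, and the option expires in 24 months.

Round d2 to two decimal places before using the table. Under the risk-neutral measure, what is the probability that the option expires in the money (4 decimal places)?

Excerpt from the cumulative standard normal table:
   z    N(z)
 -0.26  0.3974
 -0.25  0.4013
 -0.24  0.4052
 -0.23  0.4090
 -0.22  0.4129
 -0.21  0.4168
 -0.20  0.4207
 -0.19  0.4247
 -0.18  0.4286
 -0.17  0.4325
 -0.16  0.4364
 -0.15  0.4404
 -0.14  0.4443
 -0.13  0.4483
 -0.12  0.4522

0.4286

T = 2;  σ√T = 0.3111
d₁ = [ln(58/54) + (0.016 + 0.22²/2)·2] / 0.3111 = [0.0715 + 0.0804] / 0.3111 = 0.4881 ⇒ 0.49
d₂ = d₁ − σ√T = 0.4881 − 0.3111 = 0.1770 ⇒ 0.18
Pr(exercise) under Q = N(−d₂) = N(-0.18) = 0.4286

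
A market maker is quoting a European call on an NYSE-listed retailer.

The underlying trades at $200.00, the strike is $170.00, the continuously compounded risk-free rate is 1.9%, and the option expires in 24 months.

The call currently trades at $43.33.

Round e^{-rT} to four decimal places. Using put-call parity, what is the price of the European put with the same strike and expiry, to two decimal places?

$6.99

exp(−rT) = exp(−0.019·2) = 0.9627
Put-call parity: C − P = S − K·e^(−rT) = 200 − 170·0.9627 = 200 − 163.6590 = 36.3410
P = C − (C − P) = 43.33 − (36.3410) = 6.9890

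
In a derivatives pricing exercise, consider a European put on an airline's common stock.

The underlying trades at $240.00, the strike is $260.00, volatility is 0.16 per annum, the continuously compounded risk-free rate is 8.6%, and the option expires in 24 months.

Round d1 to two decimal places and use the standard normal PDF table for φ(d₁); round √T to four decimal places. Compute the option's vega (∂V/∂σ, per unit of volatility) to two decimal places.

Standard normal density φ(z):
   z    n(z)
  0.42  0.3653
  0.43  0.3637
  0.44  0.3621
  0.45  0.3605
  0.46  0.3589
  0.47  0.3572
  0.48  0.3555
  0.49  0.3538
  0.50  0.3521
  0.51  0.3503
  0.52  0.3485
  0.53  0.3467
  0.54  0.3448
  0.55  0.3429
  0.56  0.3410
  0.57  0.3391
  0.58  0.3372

118.28

σ√T = 0.16 × 1.4142 = 0.2263
d₁ = [ln(240/260) + (0.086 + 0.16²/2)·2] / 0.2263 = [-0.0800 + 0.1976] / 0.2263 = 0.5195 → 0.52
√T = √2 = 1.4142
φ(d₁) = φ(0.52) = 0.3485
vega = S·φ(d₁)·√T = 240·0.3485·1.4142 = 118.2837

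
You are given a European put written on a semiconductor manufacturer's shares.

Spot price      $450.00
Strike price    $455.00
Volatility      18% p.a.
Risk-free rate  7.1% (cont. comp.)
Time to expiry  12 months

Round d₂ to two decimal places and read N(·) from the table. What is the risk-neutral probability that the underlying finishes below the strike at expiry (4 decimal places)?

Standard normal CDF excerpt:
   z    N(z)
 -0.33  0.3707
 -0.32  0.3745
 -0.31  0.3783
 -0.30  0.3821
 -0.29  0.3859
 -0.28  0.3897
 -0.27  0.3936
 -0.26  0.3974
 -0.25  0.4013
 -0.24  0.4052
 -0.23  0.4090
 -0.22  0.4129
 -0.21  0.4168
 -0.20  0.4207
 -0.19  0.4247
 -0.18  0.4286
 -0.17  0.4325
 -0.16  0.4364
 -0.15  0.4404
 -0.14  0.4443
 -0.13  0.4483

T = 1;  σ√T = 0.1800
d₁ = [ln(450/455) + (0.071 + ½·0.18²)·1] / (σ√T) = (-0.0110 + 0.0872) / 0.1800 = 0.4231 which rounds to 0.42
d₂ = 0.4231 − 0.1800 = 0.2431 which rounds to 0.24
Risk-neutral Pr[S_T < K] = N(−d₂) = N(-0.24) = 0.4052

0.4052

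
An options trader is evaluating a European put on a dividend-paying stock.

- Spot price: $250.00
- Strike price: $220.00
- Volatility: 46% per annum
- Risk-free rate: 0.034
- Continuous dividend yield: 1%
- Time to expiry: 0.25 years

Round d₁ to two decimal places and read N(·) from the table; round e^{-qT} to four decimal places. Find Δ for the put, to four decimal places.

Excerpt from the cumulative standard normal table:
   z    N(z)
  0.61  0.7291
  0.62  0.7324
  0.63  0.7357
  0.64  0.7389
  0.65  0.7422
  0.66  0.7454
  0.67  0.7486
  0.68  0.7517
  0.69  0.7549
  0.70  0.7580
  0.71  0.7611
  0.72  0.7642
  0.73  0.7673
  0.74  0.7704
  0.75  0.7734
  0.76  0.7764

σ√T = 0.46·√0.25 = 0.2300
ln(S/K) + (r − q + σ²/2)T = ln(250/220) + (0.034 − 0.01 + 0.46²/2)·0.25 = 0.1278 + 0.0324 = 0.1603
d₁ = 0.1603 / 0.2300 = 0.6969 which rounds to 0.70
N(d₁) = N(0.70) = 0.7580
Δ_put = exp(−qT)·(N(d₁) − 1) = 0.9975·(0.7580 − 1) = -0.2414

-0.2414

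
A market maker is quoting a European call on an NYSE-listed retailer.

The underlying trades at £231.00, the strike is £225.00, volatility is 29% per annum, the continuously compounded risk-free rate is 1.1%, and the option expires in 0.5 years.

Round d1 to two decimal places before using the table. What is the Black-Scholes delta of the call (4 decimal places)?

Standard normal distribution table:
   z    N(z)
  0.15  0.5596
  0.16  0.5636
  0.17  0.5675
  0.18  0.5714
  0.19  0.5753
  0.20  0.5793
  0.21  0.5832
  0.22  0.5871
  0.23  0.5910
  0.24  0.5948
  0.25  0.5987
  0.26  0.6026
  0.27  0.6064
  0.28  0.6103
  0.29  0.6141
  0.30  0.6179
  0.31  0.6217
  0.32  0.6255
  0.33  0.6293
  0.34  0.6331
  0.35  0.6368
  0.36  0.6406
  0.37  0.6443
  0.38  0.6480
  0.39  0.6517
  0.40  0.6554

σ√T = 0.29·√0.5 = 0.2051
ln(S/K) + (r + σ²/2)T = ln(231/225) + (0.011 + 0.29²/2)·0.5 = 0.0263 + 0.0265 = 0.0528
d₁ = 0.0528 / 0.2051 = 0.2577 → 0.26
N(d₁) = N(0.26) = 0.6026
Δ_call = N(d₁) = 0.6026

0.6026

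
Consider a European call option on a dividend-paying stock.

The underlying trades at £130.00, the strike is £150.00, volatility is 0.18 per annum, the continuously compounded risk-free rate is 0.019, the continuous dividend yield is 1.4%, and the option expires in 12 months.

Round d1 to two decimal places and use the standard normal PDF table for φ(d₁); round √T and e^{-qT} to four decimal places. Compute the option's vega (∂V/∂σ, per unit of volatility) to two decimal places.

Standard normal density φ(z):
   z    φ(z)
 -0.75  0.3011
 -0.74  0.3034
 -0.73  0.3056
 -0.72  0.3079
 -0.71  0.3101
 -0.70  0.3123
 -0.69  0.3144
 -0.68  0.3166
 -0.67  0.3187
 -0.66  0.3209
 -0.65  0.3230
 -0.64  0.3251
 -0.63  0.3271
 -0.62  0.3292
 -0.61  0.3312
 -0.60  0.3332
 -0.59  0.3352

T = 1;  σ√T = 0.1800
d₁ = [ln(130/150) + (0.019 − 0.014 + 0.18²/2)·1] / 0.1800 = [-0.1431 + 0.0212] / 0.1800 = -0.6772 → -0.68
√T = √1 = 1.0000
φ(d₁) = φ(-0.68) = 0.3166
e^(−qT) = e^(−0.014·1) = 0.9861
vega = S·e^(−qT)·φ(d₁)·√T = 130·0.9861·0.3166·1.0000 = 40.5859

40.59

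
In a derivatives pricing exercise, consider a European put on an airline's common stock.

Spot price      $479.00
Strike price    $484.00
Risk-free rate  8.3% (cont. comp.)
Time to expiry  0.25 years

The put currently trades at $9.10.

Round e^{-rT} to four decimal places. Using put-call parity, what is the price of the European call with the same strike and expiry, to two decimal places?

$14.02

e^(−rT) = e^(−0.083·0.25) = 0.9795
Put-call parity: C − P = S − K·e^(−rT) = 479 − 484·0.9795 = 479 − 474.0780 = 4.9220
C = P + (C − P) = 9.10 + (4.9220) = 14.0220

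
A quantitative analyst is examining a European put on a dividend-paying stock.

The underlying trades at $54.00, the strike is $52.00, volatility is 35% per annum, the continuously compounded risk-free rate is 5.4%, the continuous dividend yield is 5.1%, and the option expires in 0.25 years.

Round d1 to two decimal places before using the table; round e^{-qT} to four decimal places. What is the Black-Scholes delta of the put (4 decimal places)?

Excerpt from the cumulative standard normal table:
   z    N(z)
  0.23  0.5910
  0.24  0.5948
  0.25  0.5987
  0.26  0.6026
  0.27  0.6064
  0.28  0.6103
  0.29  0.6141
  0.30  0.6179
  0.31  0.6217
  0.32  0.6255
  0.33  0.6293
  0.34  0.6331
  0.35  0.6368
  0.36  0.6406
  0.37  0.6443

T = 0.25;  σ√T = 0.1750
d₁ = [ln(54/52) + (0.054 − 0.051 + ½·0.35²)·0.25] / (σ√T) = (0.0377 + 0.0161) / 0.1750 = 0.3074 ⇒ 0.31
N(d₁) = N(0.31) = 0.6217
Δ_put = exp(−qT)·(N(d₁) − 1) = 0.9873·(0.6217 − 1) = -0.3735

-0.3735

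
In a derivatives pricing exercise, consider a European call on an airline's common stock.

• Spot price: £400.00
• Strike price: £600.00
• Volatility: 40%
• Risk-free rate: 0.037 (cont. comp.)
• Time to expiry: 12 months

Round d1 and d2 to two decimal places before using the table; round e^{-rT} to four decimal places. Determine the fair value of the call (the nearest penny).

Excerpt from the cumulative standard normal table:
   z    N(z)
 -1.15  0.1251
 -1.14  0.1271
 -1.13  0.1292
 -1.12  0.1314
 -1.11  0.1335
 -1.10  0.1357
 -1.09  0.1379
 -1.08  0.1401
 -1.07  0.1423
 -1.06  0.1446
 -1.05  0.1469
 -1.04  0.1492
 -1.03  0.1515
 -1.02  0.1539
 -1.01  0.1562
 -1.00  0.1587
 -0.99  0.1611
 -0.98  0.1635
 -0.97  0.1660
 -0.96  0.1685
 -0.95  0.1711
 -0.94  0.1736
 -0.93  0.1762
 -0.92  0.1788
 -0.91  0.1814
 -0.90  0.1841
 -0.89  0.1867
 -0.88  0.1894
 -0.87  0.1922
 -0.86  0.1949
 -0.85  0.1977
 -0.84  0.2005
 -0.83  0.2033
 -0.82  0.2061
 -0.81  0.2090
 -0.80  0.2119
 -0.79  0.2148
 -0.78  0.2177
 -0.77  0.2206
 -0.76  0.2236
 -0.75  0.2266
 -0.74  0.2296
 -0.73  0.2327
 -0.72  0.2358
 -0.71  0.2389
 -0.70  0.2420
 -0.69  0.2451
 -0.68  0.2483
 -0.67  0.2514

£18.34

T = 1;  σ√T = 0.4000
ln(S/K) + (r + σ²/2)T = ln(400/600) + (0.037 + 0.4²/2)·1 = -0.4055 + 0.1170 = -0.2885
d₁ = -0.2885 / 0.4000 = -0.7212 ⇒ -0.72
d₂ = d₁ − σ√T = -0.7212 − 0.4000 = -1.1212 ⇒ -1.12
e^(−rT) = e^(−0.037·1) = 0.9637
N(d₁) = N(-0.72) = 0.2358;  N(d₂) = N(-1.12) = 0.1314
C = 400·0.2358 − 600·0.9637·0.1314 = 94.3200 − 75.9781 = 18.3419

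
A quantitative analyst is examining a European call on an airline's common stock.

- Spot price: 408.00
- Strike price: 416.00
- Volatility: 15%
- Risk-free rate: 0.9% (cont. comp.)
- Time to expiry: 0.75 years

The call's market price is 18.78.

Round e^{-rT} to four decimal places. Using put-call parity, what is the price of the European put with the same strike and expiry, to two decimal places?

23.99

exp(−rT) = exp(−0.009·0.75) = 0.9933
Put-call parity: C − P = S − K·e^(−rT) = 408 − 416·0.9933 = 408 − 413.2128 = -5.2128
P = C − (C − P) = 18.78 − (-5.2128) = 23.9928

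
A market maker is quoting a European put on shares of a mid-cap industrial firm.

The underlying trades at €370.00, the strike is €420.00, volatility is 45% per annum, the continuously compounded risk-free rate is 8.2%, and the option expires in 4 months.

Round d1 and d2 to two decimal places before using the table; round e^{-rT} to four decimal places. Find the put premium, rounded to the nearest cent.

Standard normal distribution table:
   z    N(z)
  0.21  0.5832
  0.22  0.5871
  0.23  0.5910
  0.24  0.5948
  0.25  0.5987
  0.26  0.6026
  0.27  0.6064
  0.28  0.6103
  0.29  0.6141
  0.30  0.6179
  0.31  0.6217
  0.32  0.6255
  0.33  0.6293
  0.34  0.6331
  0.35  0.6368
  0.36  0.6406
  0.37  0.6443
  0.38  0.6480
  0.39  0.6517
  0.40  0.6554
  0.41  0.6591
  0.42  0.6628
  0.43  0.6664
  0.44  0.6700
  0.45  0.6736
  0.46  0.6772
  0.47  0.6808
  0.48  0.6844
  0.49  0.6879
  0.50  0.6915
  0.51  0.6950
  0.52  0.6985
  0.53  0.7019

σ√T = 0.45·√0.3333 = 0.2598
d₁ = [ln(370/420) + (0.082 + 0.45²/2)·0.3333] / 0.2598 = [-0.1268 + 0.0611] / 0.2598 = -0.2528 → -0.25
d₂ = d₁ − σ√T = -0.2528 − 0.2598 = -0.5126 → -0.51
exp(−rT) = exp(−0.082·0.3333) = 0.9730
P = 420·0.9730·N(0.51) − 370·N(0.25) = 420·0.9730·0.6950 − 370·0.5987 = 284.0187 − 221.5190 = 62.4997

€62.50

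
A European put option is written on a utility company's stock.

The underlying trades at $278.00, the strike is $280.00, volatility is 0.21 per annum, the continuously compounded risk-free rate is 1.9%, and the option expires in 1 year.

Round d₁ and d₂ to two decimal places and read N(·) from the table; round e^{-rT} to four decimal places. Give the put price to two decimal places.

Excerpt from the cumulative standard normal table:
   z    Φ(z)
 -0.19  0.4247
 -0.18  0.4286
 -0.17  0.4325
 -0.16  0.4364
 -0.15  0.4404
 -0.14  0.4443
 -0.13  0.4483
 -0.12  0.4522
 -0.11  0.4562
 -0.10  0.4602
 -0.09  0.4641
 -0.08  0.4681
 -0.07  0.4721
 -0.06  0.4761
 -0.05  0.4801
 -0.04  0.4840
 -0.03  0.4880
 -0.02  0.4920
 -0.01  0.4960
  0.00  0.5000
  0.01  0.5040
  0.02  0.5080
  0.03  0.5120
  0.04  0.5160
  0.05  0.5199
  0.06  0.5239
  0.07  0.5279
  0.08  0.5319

$21.52

σ√T = 0.21·√1 = 0.2100
d₁ = [ln(278/280) + (0.019 + ½·0.21²)·1] / (σ√T) = (-0.0072 + 0.0410) / 0.2100 = 0.1613 ≈ 0.16
d₂ = 0.1613 − 0.2100 = -0.0487 ≈ -0.05
e^(−rT) = e^(−0.019·1) = 0.9812
P = 280·0.9812·N(0.05) − 278·N(-0.16) = 280·0.9812·0.5199 − 278·0.4364 = 142.8352 − 121.3192 = 21.5160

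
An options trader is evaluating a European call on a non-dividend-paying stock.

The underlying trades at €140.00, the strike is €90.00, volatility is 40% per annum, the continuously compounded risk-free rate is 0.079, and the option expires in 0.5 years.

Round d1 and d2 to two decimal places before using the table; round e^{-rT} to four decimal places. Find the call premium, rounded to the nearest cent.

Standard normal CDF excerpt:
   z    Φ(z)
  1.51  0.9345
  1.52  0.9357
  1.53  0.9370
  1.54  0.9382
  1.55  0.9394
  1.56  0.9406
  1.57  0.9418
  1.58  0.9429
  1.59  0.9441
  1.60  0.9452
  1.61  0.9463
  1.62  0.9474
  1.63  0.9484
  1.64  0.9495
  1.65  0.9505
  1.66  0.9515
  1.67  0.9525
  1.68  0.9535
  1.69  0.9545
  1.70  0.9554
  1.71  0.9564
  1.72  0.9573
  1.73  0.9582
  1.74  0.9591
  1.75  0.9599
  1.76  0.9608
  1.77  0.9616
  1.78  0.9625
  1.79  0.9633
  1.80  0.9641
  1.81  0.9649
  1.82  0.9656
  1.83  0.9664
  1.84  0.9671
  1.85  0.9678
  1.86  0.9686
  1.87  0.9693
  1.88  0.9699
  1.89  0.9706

σ√T = 0.4·√0.5 = 0.2828
ln(S/K) + (r + σ²/2)T = ln(140/90) + (0.079 + 0.4²/2)·0.5 = 0.4418 + 0.0795 = 0.5213
d₁ = 0.5213 / 0.2828 = 1.8432 → 1.84
d₂ = d₁ − σ√T = 1.8432 − 0.2828 = 1.5603 → 1.56
exp(−rT) = exp(−0.079·0.5) = 0.9613
N(d₁) = N(1.84) = 0.9671;  N(d₂) = N(1.56) = 0.9406
C = 140·0.9671 − 90·0.9613·0.9406 = 135.3940 − 81.3779 = 54.0161

€54.02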